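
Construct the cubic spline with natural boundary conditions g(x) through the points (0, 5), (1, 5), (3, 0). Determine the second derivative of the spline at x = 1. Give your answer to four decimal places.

-2.5000

Write m_i for g''(x_i). With h_i = 1, 2 and divided differences Δ_i = 0, -5/2, the continuity of g' gives the tridiagonal system
  1·m_0 + 6·m_1 + 2·m_2 = 6(Δ_1 - Δ_0) = -15
Natural end conditions: m_0 = m_2 = 0.
Solving: m_0 = 0, m_1 = -5/2, m_2 = 0.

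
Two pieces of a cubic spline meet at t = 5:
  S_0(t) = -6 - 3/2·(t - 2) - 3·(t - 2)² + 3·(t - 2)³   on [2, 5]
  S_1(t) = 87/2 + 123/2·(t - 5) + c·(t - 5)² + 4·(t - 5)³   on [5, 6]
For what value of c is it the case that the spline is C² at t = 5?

24

S_0''(t) = -6 + 18·(t - 2), so S_0''(5) = 48. On the right, S_1''(5) = 2c, so c = 24.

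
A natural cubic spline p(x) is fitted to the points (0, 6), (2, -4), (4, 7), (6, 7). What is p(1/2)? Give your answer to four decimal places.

2.0156

Put M_i = p'' at the i-th knot. Here h = (2, 2, 2) and Δ = (-5, 11/2, 0), so the interior equations h_(i-1)·M_(i-1) + 2(h_(i-1)+h_i)·M_i + h_i·M_(i+1) = 6(Δ_i − Δ_(i-1)) read
  2·M_0 + 8·M_1 + 2·M_2 = 6(Δ_1 - Δ_0) = 63
  2·M_1 + 8·M_2 + 2·M_3 = 6(Δ_2 - Δ_1) = -33
Natural end conditions: M_0 = M_3 = 0.
Hence M_0 = 0, M_1 = 19/2, M_2 = -13/2, M_3 = 0.
On [0, 2], p(x) = 6 - 49/6·x + 0·x² + 19/24·x³.
With x = 1/2: p(1/2) = 129/64.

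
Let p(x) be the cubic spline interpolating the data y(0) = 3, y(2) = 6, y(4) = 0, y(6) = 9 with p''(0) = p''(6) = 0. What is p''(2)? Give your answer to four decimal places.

With M_i denoting the second derivative at x_i, h_i = 2, 2, 2, and Δ_i = (y_(i+1) − y_i)/h_i = 3/2, -3, 9/2:
  2·M_0 + 8·M_1 + 2·M_2 = 6(Δ_1 - Δ_0) = -27
  2·M_1 + 8·M_2 + 2·M_3 = 6(Δ_2 - Δ_1) = 45
Natural end conditions: M_0 = M_3 = 0.
Hence M_0 = 0, M_1 = -51/10, M_2 = 69/10, M_3 = 0.

-5.1000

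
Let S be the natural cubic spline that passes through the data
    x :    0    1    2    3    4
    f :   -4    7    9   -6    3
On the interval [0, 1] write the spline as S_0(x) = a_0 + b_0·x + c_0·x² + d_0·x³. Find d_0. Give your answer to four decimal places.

-0.7679

With m_i denoting the second derivative at x_i, h_i = 1, 1, 1, 1, and Δ_i = (y_(i+1) − y_i)/h_i = 11, 2, -15, 9:
  1·m_0 + 4·m_1 + 1·m_2 = 6(Δ_1 - Δ_0) = -54
  1·m_1 + 4·m_2 + 1·m_3 = 6(Δ_2 - Δ_1) = -102
  1·m_2 + 4·m_3 + 1·m_4 = 6(Δ_3 - Δ_2) = 144
Natural end conditions: m_0 = m_4 = 0.
Solving the tridiagonal system: m_0 = 0, m_1 = -129/28, m_2 = -249/7, m_3 = 1257/28, m_4 = 0.
On [0, 1], with S_0(x) = a_0 + b_0·x + c_0·x² + d_0·x³: c_0 = m_0/2 = 0, d_0 = (m_1 - m_0)/(6h_0) = -43/56, b_0 = Δ_0 - h_0(2m_0 + m_1)/6 = 659/56.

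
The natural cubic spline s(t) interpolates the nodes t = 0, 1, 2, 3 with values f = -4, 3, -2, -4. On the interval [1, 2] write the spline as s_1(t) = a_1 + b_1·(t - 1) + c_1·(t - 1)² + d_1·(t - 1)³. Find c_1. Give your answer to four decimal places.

-10.2000

Write M_i for s''(x_i). With h_i = 1, 1, 1 and divided differences Δ_i = 7, -5, -2, the continuity of s' gives the tridiagonal system
  1·M_0 + 4·M_1 + 1·M_2 = 6(Δ_1 - Δ_0) = -72
  1·M_1 + 4·M_2 + 1·M_3 = 6(Δ_2 - Δ_1) = 18
Natural end conditions: M_0 = M_3 = 0.
Solving: M_0 = 0, M_1 = -102/5, M_2 = 48/5, M_3 = 0.
On [1, 2], with s_1(t) = a_1 + b_1·(t - 1) + c_1·(t - 1)² + d_1·(t - 1)³: c_1 = M_1/2 = -51/5, d_1 = (M_2 - M_1)/(6h_1) = 5, b_1 = Δ_1 - h_1(2M_1 + M_2)/6 = 1/5.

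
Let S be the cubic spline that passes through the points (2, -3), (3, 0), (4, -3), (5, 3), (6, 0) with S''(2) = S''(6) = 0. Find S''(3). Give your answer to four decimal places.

Put M_i = S'' at the i-th knot. Here h = (1, 1, 1, 1) and Δ = (3, -3, 6, -3), so the interior equations h_(i-1)·M_(i-1) + 2(h_(i-1)+h_i)·M_i + h_i·M_(i+1) = 6(Δ_i − Δ_(i-1)) read
  1·M_0 + 4·M_1 + 1·M_2 = 6(Δ_1 - Δ_0) = -36
  1·M_1 + 4·M_2 + 1·M_3 = 6(Δ_2 - Δ_1) = 54
  1·M_2 + 4·M_3 + 1·M_4 = 6(Δ_3 - Δ_2) = -54
Natural end conditions: M_0 = M_4 = 0.
Solving the tridiagonal system: M_0 = 0, M_1 = -405/28, M_2 = 153/7, M_3 = -531/28, M_4 = 0.

-14.4643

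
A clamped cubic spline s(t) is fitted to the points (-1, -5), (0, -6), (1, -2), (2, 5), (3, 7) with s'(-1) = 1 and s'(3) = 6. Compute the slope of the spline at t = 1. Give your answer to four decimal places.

Put σ_i = s'' at the i-th knot. Here h = (1, 1, 1, 1) and Δ = (-1, 4, 7, 2), so the interior equations h_(i-1)·σ_(i-1) + 2(h_(i-1)+h_i)·σ_i + h_i·σ_(i+1) = 6(Δ_i − Δ_(i-1)) read
  1·σ_0 + 4·σ_1 + 1·σ_2 = 6(Δ_1 - Δ_0) = 30
  1·σ_1 + 4·σ_2 + 1·σ_3 = 6(Δ_2 - Δ_1) = 18
  1·σ_2 + 4·σ_3 + 1·σ_4 = 6(Δ_3 - Δ_2) = -30
Clamped end conditions give two more equations: 2h_0·σ_0 + h_0·σ_1 = 6(Δ_0 - s'(-1)) = -12 and h_3·σ_3 + 2h_3·σ_4 = 6(s'(3) - Δ_3) = 24.
Hence σ_0 = -289/28, σ_1 = 121/14, σ_2 = 23/4, σ_3 = -191/14, σ_4 = 527/28.
On [1, 2], s'(t) = b_2 + 2c_2·(t - 1) + 3d_2·(t - 1)² with b_2 = Δ_2 - h_2(2σ_2 + σ_3)/6 = 103/14, c_2 = σ_2/2 = 23/8, d_2 = (σ_3 - σ_2)/(6h_2) = -181/56. So s'(1) = 103/14.

7.3571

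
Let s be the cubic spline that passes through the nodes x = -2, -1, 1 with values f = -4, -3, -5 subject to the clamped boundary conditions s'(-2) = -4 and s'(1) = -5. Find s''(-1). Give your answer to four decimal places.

-3.3333

Put M_i = s'' at the i-th knot. Here h = (1, 2) and Δ = (1, -1), so the interior equations h_(i-1)·M_(i-1) + 2(h_(i-1)+h_i)·M_i + h_i·M_(i+1) = 6(Δ_i − Δ_(i-1)) read
  1·M_0 + 6·M_1 + 2·M_2 = 6(Δ_1 - Δ_0) = -12
Clamped end conditions give two more equations: 2h_0·M_0 + h_0·M_1 = 6(Δ_0 - s'(-2)) = 30 and h_1·M_1 + 2h_1·M_2 = 6(s'(1) - Δ_1) = -24.
Hence M_0 = 50/3, M_1 = -10/3, M_2 = -13/3.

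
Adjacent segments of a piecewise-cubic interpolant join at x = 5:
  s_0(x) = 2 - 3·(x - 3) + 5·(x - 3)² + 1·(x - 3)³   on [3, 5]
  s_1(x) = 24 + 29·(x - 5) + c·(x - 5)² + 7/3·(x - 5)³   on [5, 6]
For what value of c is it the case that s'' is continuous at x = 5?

11

s_0''(x) = 10 + 6·(x - 3), so s_0''(5) = 22. On the right, s_1''(5) = 2c, so c = 11.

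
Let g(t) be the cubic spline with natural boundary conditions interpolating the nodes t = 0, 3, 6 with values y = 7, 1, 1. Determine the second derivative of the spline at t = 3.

With m_i denoting the second derivative at x_i, h_i = 3, 3, and Δ_i = (y_(i+1) − y_i)/h_i = -2, 0:
  3·m_0 + 12·m_1 + 3·m_2 = 6(Δ_1 - Δ_0) = 12
Natural end conditions: m_0 = m_2 = 0.
Hence m_0 = 0, m_1 = 1, m_2 = 0.

1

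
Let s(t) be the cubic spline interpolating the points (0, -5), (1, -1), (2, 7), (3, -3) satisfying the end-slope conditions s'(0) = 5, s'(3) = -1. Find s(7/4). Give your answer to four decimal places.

With m_i denoting the second derivative at x_i, h_i = 1, 1, 1, and Δ_i = (y_(i+1) − y_i)/h_i = 4, 8, -10:
  1·m_0 + 4·m_1 + 1·m_2 = 6(Δ_1 - Δ_0) = 24
  1·m_1 + 4·m_2 + 1·m_3 = 6(Δ_2 - Δ_1) = -108
Clamped end conditions give two more equations: 2h_0·m_0 + h_0·m_1 = 6(Δ_0 - s'(0)) = -6 and h_2·m_2 + 2h_2·m_3 = 6(s'(3) - Δ_2) = 54.
Solving the tridiagonal system: m_0 = -66/5, m_1 = 102/5, m_2 = -222/5, m_3 = 246/5.
On [1, 2], s(t) = -1 + 43/5·(t - 1) + 51/5·(t - 1)² - 54/5·(t - 1)³.
With (t - 1) = 3/4: s(7/4) = 1061/160.

6.6313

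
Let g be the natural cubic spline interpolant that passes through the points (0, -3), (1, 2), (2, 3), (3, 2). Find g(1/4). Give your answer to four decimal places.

-1.5313

Write σ_i for g''(x_i). With h_i = 1, 1, 1 and divided differences Δ_i = 5, 1, -1, the continuity of g' gives the tridiagonal system
  1·σ_0 + 4·σ_1 + 1·σ_2 = 6(Δ_1 - Δ_0) = -24
  1·σ_1 + 4·σ_2 + 1·σ_3 = 6(Δ_2 - Δ_1) = -12
Natural end conditions: σ_0 = σ_3 = 0.
Solving: σ_0 = 0, σ_1 = -28/5, σ_2 = -8/5, σ_3 = 0.
On [0, 1], g(x) = -3 + 89/15·x + 0·x² - 14/15·x³.
With x = 1/4: g(1/4) = -49/32.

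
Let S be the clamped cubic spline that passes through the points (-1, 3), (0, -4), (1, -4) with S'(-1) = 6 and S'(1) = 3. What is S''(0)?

With m_i denoting the second derivative at x_i, h_i = 1, 1, and Δ_i = (y_(i+1) − y_i)/h_i = -7, 0:
  1·m_0 + 4·m_1 + 1·m_2 = 6(Δ_1 - Δ_0) = 42
Clamped end conditions give two more equations: 2h_0·m_0 + h_0·m_1 = 6(Δ_0 - S'(-1)) = -78 and h_1·m_1 + 2h_1·m_2 = 6(S'(1) - Δ_1) = 18.
Solving the tridiagonal system: m_0 = -51, m_1 = 24, m_2 = -3.

24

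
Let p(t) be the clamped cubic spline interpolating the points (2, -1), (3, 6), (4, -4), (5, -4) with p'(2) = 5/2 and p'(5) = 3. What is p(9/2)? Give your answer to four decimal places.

Write σ_i for p''(x_i). With h_i = 1, 1, 1 and divided differences Δ_i = 7, -10, 0, the continuity of p' gives the tridiagonal system
  1·σ_0 + 4·σ_1 + 1·σ_2 = 6(Δ_1 - Δ_0) = -102
  1·σ_1 + 4·σ_2 + 1·σ_3 = 6(Δ_2 - Δ_1) = 60
Clamped end conditions give two more equations: 2h_0·σ_0 + h_0·σ_1 = 6(Δ_0 - p'(2)) = 27 and h_2·σ_2 + 2h_2·σ_3 = 6(p'(5) - Δ_2) = 18.
Solving: σ_0 = 506/15, σ_1 = -607/15, σ_2 = 392/15, σ_3 = -61/15.
On [4, 5], p(t) = -4 - 241/30·(t - 4) + 196/15·(t - 4)² - 151/30·(t - 4)³.
With (t - 4) = 1/2: p(9/2) = -1291/240.

-5.3792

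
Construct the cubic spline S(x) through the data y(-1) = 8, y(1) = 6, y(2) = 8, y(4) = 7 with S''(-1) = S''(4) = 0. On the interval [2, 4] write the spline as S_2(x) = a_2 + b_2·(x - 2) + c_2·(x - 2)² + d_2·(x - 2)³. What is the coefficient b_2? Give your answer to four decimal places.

Put M_i = S'' at the i-th knot. Here h = (2, 1, 2) and Δ = (-1, 2, -1/2), so the interior equations h_(i-1)·M_(i-1) + 2(h_(i-1)+h_i)·M_i + h_i·M_(i+1) = 6(Δ_i − Δ_(i-1)) read
  2·M_0 + 6·M_1 + 1·M_2 = 6(Δ_1 - Δ_0) = 18
  1·M_1 + 6·M_2 + 2·M_3 = 6(Δ_2 - Δ_1) = -15
Natural end conditions: M_0 = M_3 = 0.
Solving the tridiagonal system: M_0 = 0, M_1 = 123/35, M_2 = -108/35, M_3 = 0.
On [2, 4], with S_2(x) = a_2 + b_2·(x - 2) + c_2·(x - 2)² + d_2·(x - 2)³: c_2 = M_2/2 = -54/35, d_2 = (M_3 - M_2)/(6h_2) = 9/35, b_2 = Δ_2 - h_2(2M_2 + M_3)/6 = 109/70.

1.5571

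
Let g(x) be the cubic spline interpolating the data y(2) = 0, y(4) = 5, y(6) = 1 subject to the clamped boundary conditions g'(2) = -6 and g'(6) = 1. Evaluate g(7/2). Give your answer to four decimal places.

3.1992

Write σ_i for g''(x_i). With h_i = 2, 2 and divided differences Δ_i = 5/2, -2, the continuity of g' gives the tridiagonal system
  2·σ_0 + 8·σ_1 + 2·σ_2 = 6(Δ_1 - Δ_0) = -27
Clamped end conditions give two more equations: 2h_0·σ_0 + h_0·σ_1 = 6(Δ_0 - g'(2)) = 51 and h_1·σ_1 + 2h_1·σ_2 = 6(g'(6) - Δ_1) = 18.
Hence σ_0 = 143/8, σ_1 = -41/4, σ_2 = 77/8.
On [2, 4], g(x) = 0 - 6·(x - 2) + 143/16·(x - 2)² - 75/32·(x - 2)³.
With (x - 2) = 3/2: g(7/2) = 819/256.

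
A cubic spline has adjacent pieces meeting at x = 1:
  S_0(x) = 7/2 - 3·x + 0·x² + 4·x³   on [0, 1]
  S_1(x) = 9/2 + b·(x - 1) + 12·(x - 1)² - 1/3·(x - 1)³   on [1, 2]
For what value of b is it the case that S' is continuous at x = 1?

9

S_0'(x) = -3 + 0·x + 12·x², so S_0'(1) = 9. On the right, S_1'(1) = b, so b = 9.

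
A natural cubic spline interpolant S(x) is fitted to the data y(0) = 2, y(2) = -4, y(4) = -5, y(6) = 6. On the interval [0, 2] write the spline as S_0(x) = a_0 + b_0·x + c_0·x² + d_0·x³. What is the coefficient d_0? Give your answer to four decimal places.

0.0667

Let σ_i = S''(x_i). Step sizes h_i = 2, 2, 2; slopes of the chords Δ_i = (y_(i+1) - y_i)/h_i = -3, -1/2, 11/2.
  2·σ_0 + 8·σ_1 + 2·σ_2 = 6(Δ_1 - Δ_0) = 15
  2·σ_1 + 8·σ_2 + 2·σ_3 = 6(Δ_2 - Δ_1) = 36
Natural end conditions: σ_0 = σ_3 = 0.
Solving the tridiagonal system: σ_0 = 0, σ_1 = 4/5, σ_2 = 43/10, σ_3 = 0.
On [0, 2], with S_0(x) = a_0 + b_0·x + c_0·x² + d_0·x³: c_0 = σ_0/2 = 0, d_0 = (σ_1 - σ_0)/(6h_0) = 1/15, b_0 = Δ_0 - h_0(2σ_0 + σ_1)/6 = -49/15.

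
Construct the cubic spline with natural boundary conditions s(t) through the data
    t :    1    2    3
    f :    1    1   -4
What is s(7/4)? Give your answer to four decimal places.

With m_i denoting the second derivative at x_i, h_i = 1, 1, and Δ_i = (y_(i+1) − y_i)/h_i = 0, -5:
  1·m_0 + 4·m_1 + 1·m_2 = 6(Δ_1 - Δ_0) = -30
Natural end conditions: m_0 = m_2 = 0.
Forward elimination and back-substitution give m_0 = 0, m_1 = -15/2, m_2 = 0.
On [1, 2], s(t) = 1 + 5/4·(t - 1) + 0·(t - 1)² - 5/4·(t - 1)³.
With (t - 1) = 3/4: s(7/4) = 361/256.

1.4102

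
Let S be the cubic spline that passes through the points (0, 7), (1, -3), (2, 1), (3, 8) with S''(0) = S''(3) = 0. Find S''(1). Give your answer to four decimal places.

Put M_i = S'' at the i-th knot. Here h = (1, 1, 1) and Δ = (-10, 4, 7), so the interior equations h_(i-1)·M_(i-1) + 2(h_(i-1)+h_i)·M_i + h_i·M_(i+1) = 6(Δ_i − Δ_(i-1)) read
  1·M_0 + 4·M_1 + 1·M_2 = 6(Δ_1 - Δ_0) = 84
  1·M_1 + 4·M_2 + 1·M_3 = 6(Δ_2 - Δ_1) = 18
Natural end conditions: M_0 = M_3 = 0.
Solving the tridiagonal system: M_0 = 0, M_1 = 106/5, M_2 = -4/5, M_3 = 0.

21.2000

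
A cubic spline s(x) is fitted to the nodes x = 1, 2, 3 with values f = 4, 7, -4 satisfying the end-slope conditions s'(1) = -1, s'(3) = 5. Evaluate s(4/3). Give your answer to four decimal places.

5.1481

Write m_i for s''(x_i). With h_i = 1, 1 and divided differences Δ_i = 3, -11, the continuity of s' gives the tridiagonal system
  1·m_0 + 4·m_1 + 1·m_2 = 6(Δ_1 - Δ_0) = -84
Clamped end conditions give two more equations: 2h_0·m_0 + h_0·m_1 = 6(Δ_0 - s'(1)) = 24 and h_1·m_1 + 2h_1·m_2 = 6(s'(3) - Δ_1) = 96.
Solving the tridiagonal system: m_0 = 36, m_1 = -48, m_2 = 72.
On [1, 2], s(x) = 4 - 1·(x - 1) + 18·(x - 1)² - 14·(x - 1)³.
With (x - 1) = 1/3: s(4/3) = 139/27.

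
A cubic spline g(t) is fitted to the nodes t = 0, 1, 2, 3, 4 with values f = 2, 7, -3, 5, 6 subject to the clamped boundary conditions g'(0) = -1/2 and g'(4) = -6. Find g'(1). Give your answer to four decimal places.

Put M_i = g'' at the i-th knot. Here h = (1, 1, 1, 1) and Δ = (5, -10, 8, 1), so the interior equations h_(i-1)·M_(i-1) + 2(h_(i-1)+h_i)·M_i + h_i·M_(i+1) = 6(Δ_i − Δ_(i-1)) read
  1·M_0 + 4·M_1 + 1·M_2 = 6(Δ_1 - Δ_0) = -90
  1·M_1 + 4·M_2 + 1·M_3 = 6(Δ_2 - Δ_1) = 108
  1·M_2 + 4·M_3 + 1·M_4 = 6(Δ_3 - Δ_2) = -42
Clamped end conditions give two more equations: 2h_0·M_0 + h_0·M_1 = 6(Δ_0 - g'(0)) = 33 and h_3·M_3 + 2h_3·M_4 = 6(g'(4) - Δ_3) = -42.
Hence M_0 = 2113/56, M_1 = -1189/28, M_2 = 337/8, M_3 = -505/28, M_4 = -671/56.
On [1, 2], g'(t) = b_1 + 2c_1·(t - 1) + 3d_1·(t - 1)² with b_1 = Δ_1 - h_1(2M_1 + M_2)/6 = -321/112, c_1 = M_1/2 = -1189/56, d_1 = (M_2 - M_1)/(6h_1) = 1579/112. So g'(1) = -321/112.

-2.8661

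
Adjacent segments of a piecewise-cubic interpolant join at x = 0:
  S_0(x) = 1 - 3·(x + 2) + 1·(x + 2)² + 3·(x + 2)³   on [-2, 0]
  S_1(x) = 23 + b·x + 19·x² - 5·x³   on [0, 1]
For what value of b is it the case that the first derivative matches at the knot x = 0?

S_0'(x) = -3 + 2·(x + 2) + 9·(x + 2)², so S_0'(0) = 37. On the right, S_1'(0) = b, so b = 37.

37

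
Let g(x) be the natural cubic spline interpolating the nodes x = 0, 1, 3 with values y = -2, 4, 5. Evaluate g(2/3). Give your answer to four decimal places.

2.3395

With m_i denoting the second derivative at x_i, h_i = 1, 2, and Δ_i = (y_(i+1) − y_i)/h_i = 6, 1/2:
  1·m_0 + 6·m_1 + 2·m_2 = 6(Δ_1 - Δ_0) = -33
Natural end conditions: m_0 = m_2 = 0.
Solving the tridiagonal system: m_0 = 0, m_1 = -11/2, m_2 = 0.
On [0, 1], g(x) = -2 + 83/12·x + 0·x² - 11/12·x³.
With x = 2/3: g(2/3) = 379/162.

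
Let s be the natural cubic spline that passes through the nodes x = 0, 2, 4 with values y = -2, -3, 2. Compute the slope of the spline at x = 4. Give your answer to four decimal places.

3.2500

Write M_i for s''(x_i). With h_i = 2, 2 and divided differences Δ_i = -1/2, 5/2, the continuity of s' gives the tridiagonal system
  2·M_0 + 8·M_1 + 2·M_2 = 6(Δ_1 - Δ_0) = 18
Natural end conditions: M_0 = M_2 = 0.
Solving: M_0 = 0, M_1 = 9/4, M_2 = 0.
On [2, 4], s'(x) = b_1 + 2c_1·(x - 2) + 3d_1·(x - 2)² with b_1 = Δ_1 - h_1(2M_1 + M_2)/6 = 1, c_1 = M_1/2 = 9/8, d_1 = (M_2 - M_1)/(6h_1) = -3/16. So s'(4) = 13/4.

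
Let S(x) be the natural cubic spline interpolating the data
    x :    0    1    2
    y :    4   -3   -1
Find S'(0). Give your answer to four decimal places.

-9.2500

Write M_i for S''(x_i). With h_i = 1, 1 and divided differences Δ_i = -7, 2, the continuity of S' gives the tridiagonal system
  1·M_0 + 4·M_1 + 1·M_2 = 6(Δ_1 - Δ_0) = 54
Natural end conditions: M_0 = M_2 = 0.
Hence M_0 = 0, M_1 = 27/2, M_2 = 0.
On [0, 1], S'(x) = b_0 + 2c_0·x + 3d_0·x² with b_0 = Δ_0 - h_0(2M_0 + M_1)/6 = -37/4, c_0 = M_0/2 = 0, d_0 = (M_1 - M_0)/(6h_0) = 9/4. So S'(0) = -37/4.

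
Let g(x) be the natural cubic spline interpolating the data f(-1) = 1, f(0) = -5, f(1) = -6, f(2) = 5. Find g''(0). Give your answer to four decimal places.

Let m_i = g''(x_i). Step sizes h_i = 1, 1, 1; slopes of the chords Δ_i = (y_(i+1) - y_i)/h_i = -6, -1, 11.
  1·m_0 + 4·m_1 + 1·m_2 = 6(Δ_1 - Δ_0) = 30
  1·m_1 + 4·m_2 + 1·m_3 = 6(Δ_2 - Δ_1) = 72
Natural end conditions: m_0 = m_3 = 0.
Hence m_0 = 0, m_1 = 16/5, m_2 = 86/5, m_3 = 0.

3.2000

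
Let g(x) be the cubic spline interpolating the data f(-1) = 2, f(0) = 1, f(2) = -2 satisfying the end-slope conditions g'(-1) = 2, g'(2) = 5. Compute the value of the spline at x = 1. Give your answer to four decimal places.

-2.5625

With σ_i denoting the second derivative at x_i, h_i = 1, 2, and Δ_i = (y_(i+1) − y_i)/h_i = -1, -3/2:
  1·σ_0 + 6·σ_1 + 2·σ_2 = 6(Δ_1 - Δ_0) = -3
Clamped end conditions give two more equations: 2h_0·σ_0 + h_0·σ_1 = 6(Δ_0 - g'(-1)) = -18 and h_1·σ_1 + 2h_1·σ_2 = 6(g'(2) - Δ_1) = 39.
Forward elimination and back-substitution give σ_0 = -15/2, σ_1 = -3, σ_2 = 45/4.
On [0, 2], g(x) = 1 - 13/4·x - 3/2·x² + 19/16·x³.
With x = 1: g(1) = -41/16.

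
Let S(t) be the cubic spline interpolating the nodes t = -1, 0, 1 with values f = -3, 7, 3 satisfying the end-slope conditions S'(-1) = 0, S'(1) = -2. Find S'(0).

With M_i denoting the second derivative at x_i, h_i = 1, 1, and Δ_i = (y_(i+1) − y_i)/h_i = 10, -4:
  1·M_0 + 4·M_1 + 1·M_2 = 6(Δ_1 - Δ_0) = -84
Clamped end conditions give two more equations: 2h_0·M_0 + h_0·M_1 = 6(Δ_0 - S'(-1)) = 60 and h_1·M_1 + 2h_1·M_2 = 6(S'(1) - Δ_1) = 12.
Solving: M_0 = 50, M_1 = -40, M_2 = 26.
On [0, 1], S'(t) = b_1 + 2c_1·t + 3d_1·t² with b_1 = Δ_1 - h_1(2M_1 + M_2)/6 = 5, c_1 = M_1/2 = -20, d_1 = (M_2 - M_1)/(6h_1) = 11. So S'(0) = 5.

5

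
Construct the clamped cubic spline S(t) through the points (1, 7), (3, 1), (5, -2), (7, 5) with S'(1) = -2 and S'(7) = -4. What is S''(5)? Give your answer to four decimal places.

Put σ_i = S'' at the i-th knot. Here h = (2, 2, 2) and Δ = (-3, -3/2, 7/2), so the interior equations h_(i-1)·σ_(i-1) + 2(h_(i-1)+h_i)·σ_i + h_i·σ_(i+1) = 6(Δ_i − Δ_(i-1)) read
  2·σ_0 + 8·σ_1 + 2·σ_2 = 6(Δ_1 - Δ_0) = 9
  2·σ_1 + 8·σ_2 + 2·σ_3 = 6(Δ_2 - Δ_1) = 30
Clamped end conditions give two more equations: 2h_0·σ_0 + h_0·σ_1 = 6(Δ_0 - S'(1)) = -6 and h_2·σ_2 + 2h_2·σ_3 = 6(S'(7) - Δ_2) = -45.
Solving: σ_0 = -19/15, σ_1 = -7/15, σ_2 = 229/30, σ_3 = -226/15.

7.6333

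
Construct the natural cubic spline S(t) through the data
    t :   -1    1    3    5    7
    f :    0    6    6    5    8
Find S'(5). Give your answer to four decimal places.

Let M_i = S''(x_i). Step sizes h_i = 2, 2, 2, 2; slopes of the chords Δ_i = (y_(i+1) - y_i)/h_i = 3, 0, -1/2, 3/2.
  2·M_0 + 8·M_1 + 2·M_2 = 6(Δ_1 - Δ_0) = -18
  2·M_1 + 8·M_2 + 2·M_3 = 6(Δ_2 - Δ_1) = -3
  2·M_2 + 8·M_3 + 2·M_4 = 6(Δ_3 - Δ_2) = 12
Natural end conditions: M_0 = M_4 = 0.
Solving: M_0 = 0, M_1 = -123/56, M_2 = -3/14, M_3 = 87/56, M_4 = 0.
On [5, 7], S'(t) = b_3 + 2c_3·(t - 5) + 3d_3·(t - 5)² with b_3 = Δ_3 - h_3(2M_3 + M_4)/6 = 13/28, c_3 = M_3/2 = 87/112, d_3 = (M_4 - M_3)/(6h_3) = -29/224. So S'(5) = 13/28.

0.4643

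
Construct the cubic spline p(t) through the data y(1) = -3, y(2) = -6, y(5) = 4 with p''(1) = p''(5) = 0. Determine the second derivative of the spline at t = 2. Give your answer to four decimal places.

4.7500

Put M_i = p'' at the i-th knot. Here h = (1, 3) and Δ = (-3, 10/3), so the interior equations h_(i-1)·M_(i-1) + 2(h_(i-1)+h_i)·M_i + h_i·M_(i+1) = 6(Δ_i − Δ_(i-1)) read
  1·M_0 + 8·M_1 + 3·M_2 = 6(Δ_1 - Δ_0) = 38
Natural end conditions: M_0 = M_2 = 0.
Solving the tridiagonal system: M_0 = 0, M_1 = 19/4, M_2 = 0.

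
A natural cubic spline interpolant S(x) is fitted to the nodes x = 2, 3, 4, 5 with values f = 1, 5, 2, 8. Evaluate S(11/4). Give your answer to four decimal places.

Put m_i = S'' at the i-th knot. Here h = (1, 1, 1) and Δ = (4, -3, 6), so the interior equations h_(i-1)·m_(i-1) + 2(h_(i-1)+h_i)·m_i + h_i·m_(i+1) = 6(Δ_i − Δ_(i-1)) read
  1·m_0 + 4·m_1 + 1·m_2 = 6(Δ_1 - Δ_0) = -42
  1·m_1 + 4·m_2 + 1·m_3 = 6(Δ_2 - Δ_1) = 54
Natural end conditions: m_0 = m_3 = 0.
Hence m_0 = 0, m_1 = -74/5, m_2 = 86/5, m_3 = 0.
On [2, 3], S(x) = 1 + 97/15·(x - 2) + 0·(x - 2)² - 37/15·(x - 2)³.
With (x - 2) = 3/4: S(11/4) = 1539/320.

4.8094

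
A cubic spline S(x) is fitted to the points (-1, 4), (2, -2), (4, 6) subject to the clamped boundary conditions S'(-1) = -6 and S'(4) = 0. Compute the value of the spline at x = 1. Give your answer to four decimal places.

-3.3778

With σ_i denoting the second derivative at x_i, h_i = 3, 2, and Δ_i = (y_(i+1) − y_i)/h_i = -2, 4:
  3·σ_0 + 10·σ_1 + 2·σ_2 = 6(Δ_1 - Δ_0) = 36
Clamped end conditions give two more equations: 2h_0·σ_0 + h_0·σ_1 = 6(Δ_0 - S'(-1)) = 24 and h_1·σ_1 + 2h_1·σ_2 = 6(S'(4) - Δ_1) = -24.
Solving: σ_0 = 8/5, σ_1 = 24/5, σ_2 = -42/5.
On [-1, 2], S(x) = 4 - 6·(x + 1) + 4/5·(x + 1)² + 8/45·(x + 1)³.
With (x + 1) = 2: S(1) = -152/45.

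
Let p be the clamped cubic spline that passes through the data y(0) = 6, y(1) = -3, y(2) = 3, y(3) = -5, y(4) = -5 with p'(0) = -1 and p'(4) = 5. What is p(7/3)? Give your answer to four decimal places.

Put m_i = p'' at the i-th knot. Here h = (1, 1, 1, 1) and Δ = (-9, 6, -8, 0), so the interior equations h_(i-1)·m_(i-1) + 2(h_(i-1)+h_i)·m_i + h_i·m_(i+1) = 6(Δ_i − Δ_(i-1)) read
  1·m_0 + 4·m_1 + 1·m_2 = 6(Δ_1 - Δ_0) = 90
  1·m_1 + 4·m_2 + 1·m_3 = 6(Δ_2 - Δ_1) = -84
  1·m_2 + 4·m_3 + 1·m_4 = 6(Δ_3 - Δ_2) = 48
Clamped end conditions give two more equations: 2h_0·m_0 + h_0·m_1 = 6(Δ_0 - p'(0)) = -48 and h_3·m_3 + 2h_3·m_4 = 6(p'(4) - Δ_3) = 30.
Hence m_0 = -1275/28, m_1 = 603/14, m_2 = -147/4, m_3 = 279/14, m_4 = 141/28.
On [2, 3], p(x) = 3 + 13/14·(x - 2) - 147/8·(x - 2)² + 529/56·(x - 2)³.
With (x - 2) = 1/3: p(7/3) = 1223/756.

1.6177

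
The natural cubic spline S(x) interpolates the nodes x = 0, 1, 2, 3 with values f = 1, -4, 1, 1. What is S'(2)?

4

With M_i denoting the second derivative at x_i, h_i = 1, 1, 1, and Δ_i = (y_(i+1) − y_i)/h_i = -5, 5, 0:
  1·M_0 + 4·M_1 + 1·M_2 = 6(Δ_1 - Δ_0) = 60
  1·M_1 + 4·M_2 + 1·M_3 = 6(Δ_2 - Δ_1) = -30
Natural end conditions: M_0 = M_3 = 0.
Solving the tridiagonal system: M_0 = 0, M_1 = 18, M_2 = -12, M_3 = 0.
On [2, 3], S'(x) = b_2 + 2c_2·(x - 2) + 3d_2·(x - 2)² with b_2 = Δ_2 - h_2(2M_2 + M_3)/6 = 4, c_2 = M_2/2 = -6, d_2 = (M_3 - M_2)/(6h_2) = 2. So S'(2) = 4.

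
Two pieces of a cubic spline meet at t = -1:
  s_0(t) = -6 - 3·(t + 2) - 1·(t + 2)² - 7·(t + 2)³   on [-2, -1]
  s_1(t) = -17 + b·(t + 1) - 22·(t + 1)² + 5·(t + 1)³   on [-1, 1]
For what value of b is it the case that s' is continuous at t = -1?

s_0'(t) = -3 - 2·(t + 2) - 21·(t + 2)², so s_0'(-1) = -26. On the right, s_1'(-1) = b, so b = -26.

-26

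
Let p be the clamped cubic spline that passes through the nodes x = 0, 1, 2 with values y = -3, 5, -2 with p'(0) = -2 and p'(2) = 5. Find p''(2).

62

Put M_i = p'' at the i-th knot. Here h = (1, 1) and Δ = (8, -7), so the interior equations h_(i-1)·M_(i-1) + 2(h_(i-1)+h_i)·M_i + h_i·M_(i+1) = 6(Δ_i − Δ_(i-1)) read
  1·M_0 + 4·M_1 + 1·M_2 = 6(Δ_1 - Δ_0) = -90
Clamped end conditions give two more equations: 2h_0·M_0 + h_0·M_1 = 6(Δ_0 - p'(0)) = 60 and h_1·M_1 + 2h_1·M_2 = 6(p'(2) - Δ_1) = 72.
Solving the tridiagonal system: M_0 = 56, M_1 = -52, M_2 = 62.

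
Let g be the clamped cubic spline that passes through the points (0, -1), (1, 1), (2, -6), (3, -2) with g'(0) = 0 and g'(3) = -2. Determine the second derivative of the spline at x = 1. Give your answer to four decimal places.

-26.1333

Write σ_i for g''(x_i). With h_i = 1, 1, 1 and divided differences Δ_i = 2, -7, 4, the continuity of g' gives the tridiagonal system
  1·σ_0 + 4·σ_1 + 1·σ_2 = 6(Δ_1 - Δ_0) = -54
  1·σ_1 + 4·σ_2 + 1·σ_3 = 6(Δ_2 - Δ_1) = 66
Clamped end conditions give two more equations: 2h_0·σ_0 + h_0·σ_1 = 6(Δ_0 - g'(0)) = 12 and h_2·σ_2 + 2h_2·σ_3 = 6(g'(3) - Δ_2) = -36.
Solving the tridiagonal system: σ_0 = 286/15, σ_1 = -392/15, σ_2 = 472/15, σ_3 = -506/15.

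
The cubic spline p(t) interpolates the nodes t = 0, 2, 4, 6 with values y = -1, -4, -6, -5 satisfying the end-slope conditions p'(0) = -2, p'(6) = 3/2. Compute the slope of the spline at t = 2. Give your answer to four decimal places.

Write m_i for p''(x_i). With h_i = 2, 2, 2 and divided differences Δ_i = -3/2, -1, 1/2, the continuity of p' gives the tridiagonal system
  2·m_0 + 8·m_1 + 2·m_2 = 6(Δ_1 - Δ_0) = 3
  2·m_1 + 8·m_2 + 2·m_3 = 6(Δ_2 - Δ_1) = 9
Clamped end conditions give two more equations: 2h_0·m_0 + h_0·m_1 = 6(Δ_0 - p'(0)) = 3 and h_2·m_2 + 2h_2·m_3 = 6(p'(6) - Δ_2) = 6.
Hence m_0 = 23/30, m_1 = -1/30, m_2 = 13/15, m_3 = 16/15.
On [2, 4], p'(t) = b_1 + 2c_1·(t - 2) + 3d_1·(t - 2)² with b_1 = Δ_1 - h_1(2m_1 + m_2)/6 = -19/15, c_1 = m_1/2 = -1/60, d_1 = (m_2 - m_1)/(6h_1) = 3/40. So p'(2) = -19/15.

-1.2667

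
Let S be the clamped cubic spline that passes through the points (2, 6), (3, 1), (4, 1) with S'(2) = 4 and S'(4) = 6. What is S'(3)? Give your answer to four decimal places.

-6.2500

Write M_i for S''(x_i). With h_i = 1, 1 and divided differences Δ_i = -5, 0, the continuity of S' gives the tridiagonal system
  1·M_0 + 4·M_1 + 1·M_2 = 6(Δ_1 - Δ_0) = 30
Clamped end conditions give two more equations: 2h_0·M_0 + h_0·M_1 = 6(Δ_0 - S'(2)) = -54 and h_1·M_1 + 2h_1·M_2 = 6(S'(4) - Δ_1) = 36.
Solving the tridiagonal system: M_0 = -67/2, M_1 = 13, M_2 = 23/2.
On [3, 4], S'(x) = b_1 + 2c_1·(x - 3) + 3d_1·(x - 3)² with b_1 = Δ_1 - h_1(2M_1 + M_2)/6 = -25/4, c_1 = M_1/2 = 13/2, d_1 = (M_2 - M_1)/(6h_1) = -1/4. So S'(3) = -25/4.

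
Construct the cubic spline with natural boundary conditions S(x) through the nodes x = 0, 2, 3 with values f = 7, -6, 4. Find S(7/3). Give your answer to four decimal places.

-3.6852

Write σ_i for S''(x_i). With h_i = 2, 1 and divided differences Δ_i = -13/2, 10, the continuity of S' gives the tridiagonal system
  2·σ_0 + 6·σ_1 + 1·σ_2 = 6(Δ_1 - Δ_0) = 99
Natural end conditions: σ_0 = σ_2 = 0.
Solving the tridiagonal system: σ_0 = 0, σ_1 = 33/2, σ_2 = 0.
On [2, 3], S(x) = -6 + 9/2·(x - 2) + 33/4·(x - 2)² - 11/4·(x - 2)³.
With (x - 2) = 1/3: S(7/3) = -199/54.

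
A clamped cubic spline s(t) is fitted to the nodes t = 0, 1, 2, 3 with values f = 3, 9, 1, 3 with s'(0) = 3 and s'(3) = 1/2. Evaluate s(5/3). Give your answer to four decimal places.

Write M_i for s''(x_i). With h_i = 1, 1, 1 and divided differences Δ_i = 6, -8, 2, the continuity of s' gives the tridiagonal system
  1·M_0 + 4·M_1 + 1·M_2 = 6(Δ_1 - Δ_0) = -84
  1·M_1 + 4·M_2 + 1·M_3 = 6(Δ_2 - Δ_1) = 60
Clamped end conditions give two more equations: 2h_0·M_0 + h_0·M_1 = 6(Δ_0 - s'(0)) = 18 and h_2·M_2 + 2h_2·M_3 = 6(s'(3) - Δ_2) = -9.
Forward elimination and back-substitution give M_0 = 79/3, M_1 = -104/3, M_2 = 85/3, M_3 = -56/3.
On [1, 2], s(t) = 9 - 7/6·(t - 1) - 52/3·(t - 1)² + 21/2·(t - 1)³.
With (t - 1) = 2/3: s(5/3) = 98/27.

3.6296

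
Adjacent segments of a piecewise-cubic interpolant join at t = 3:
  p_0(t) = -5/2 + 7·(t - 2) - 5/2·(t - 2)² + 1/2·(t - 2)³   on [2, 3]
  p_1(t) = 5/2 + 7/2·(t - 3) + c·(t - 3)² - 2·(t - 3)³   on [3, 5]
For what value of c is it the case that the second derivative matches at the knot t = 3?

p_0''(t) = -5 + 3·(t - 2), so p_0''(3) = -2. On the right, p_1''(3) = 2c, so c = -1.

-1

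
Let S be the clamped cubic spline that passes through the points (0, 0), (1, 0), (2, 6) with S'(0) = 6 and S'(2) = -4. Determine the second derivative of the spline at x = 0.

-32

Let M_i = S''(x_i). Step sizes h_i = 1, 1; slopes of the chords Δ_i = (y_(i+1) - y_i)/h_i = 0, 6.
  1·M_0 + 4·M_1 + 1·M_2 = 6(Δ_1 - Δ_0) = 36
Clamped end conditions give two more equations: 2h_0·M_0 + h_0·M_1 = 6(Δ_0 - S'(0)) = -36 and h_1·M_1 + 2h_1·M_2 = 6(S'(2) - Δ_1) = -60.
Forward elimination and back-substitution give M_0 = -32, M_1 = 28, M_2 = -44.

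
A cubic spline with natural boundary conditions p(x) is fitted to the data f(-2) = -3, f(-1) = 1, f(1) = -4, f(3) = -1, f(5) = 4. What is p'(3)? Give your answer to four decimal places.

Put M_i = p'' at the i-th knot. Here h = (1, 2, 2, 2) and Δ = (4, -5/2, 3/2, 5/2), so the interior equations h_(i-1)·M_(i-1) + 2(h_(i-1)+h_i)·M_i + h_i·M_(i+1) = 6(Δ_i − Δ_(i-1)) read
  1·M_0 + 6·M_1 + 2·M_2 = 6(Δ_1 - Δ_0) = -39
  2·M_1 + 8·M_2 + 2·M_3 = 6(Δ_2 - Δ_1) = 24
  2·M_2 + 8·M_3 + 2·M_4 = 6(Δ_3 - Δ_2) = 6
Natural end conditions: M_0 = M_4 = 0.
Forward elimination and back-substitution give M_0 = 0, M_1 = -675/82, M_2 = 213/41, M_3 = -45/82, M_4 = 0.
On [3, 5], p'(x) = b_3 + 2c_3·(x - 3) + 3d_3·(x - 3)² with b_3 = Δ_3 - h_3(2M_3 + M_4)/6 = 235/82, c_3 = M_3/2 = -45/164, d_3 = (M_4 - M_3)/(6h_3) = 15/328. So p'(3) = 235/82.

2.8659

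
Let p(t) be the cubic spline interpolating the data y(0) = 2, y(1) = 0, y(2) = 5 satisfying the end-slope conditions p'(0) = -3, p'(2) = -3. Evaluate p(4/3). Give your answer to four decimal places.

Put M_i = p'' at the i-th knot. Here h = (1, 1) and Δ = (-2, 5), so the interior equations h_(i-1)·M_(i-1) + 2(h_(i-1)+h_i)·M_i + h_i·M_(i+1) = 6(Δ_i − Δ_(i-1)) read
  1·M_0 + 4·M_1 + 1·M_2 = 6(Δ_1 - Δ_0) = 42
Clamped end conditions give two more equations: 2h_0·M_0 + h_0·M_1 = 6(Δ_0 - p'(0)) = 6 and h_1·M_1 + 2h_1·M_2 = 6(p'(2) - Δ_1) = -48.
Solving the tridiagonal system: M_0 = -15/2, M_1 = 21, M_2 = -69/2.
On [1, 2], p(t) = 0 + 15/4·(t - 1) + 21/2·(t - 1)² - 37/4·(t - 1)³.
With (t - 1) = 1/3: p(4/3) = 56/27.

2.0741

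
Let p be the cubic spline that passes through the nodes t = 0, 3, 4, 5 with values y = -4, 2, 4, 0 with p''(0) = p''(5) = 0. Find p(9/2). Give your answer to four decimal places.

Write M_i for p''(x_i). With h_i = 3, 1, 1 and divided differences Δ_i = 2, 2, -4, the continuity of p' gives the tridiagonal system
  3·M_0 + 8·M_1 + 1·M_2 = 6(Δ_1 - Δ_0) = 0
  1·M_1 + 4·M_2 + 1·M_3 = 6(Δ_2 - Δ_1) = -36
Natural end conditions: M_0 = M_3 = 0.
Forward elimination and back-substitution give M_0 = 0, M_1 = 36/31, M_2 = -288/31, M_3 = 0.
On [4, 5], p(t) = 4 - 28/31·(t - 4) - 144/31·(t - 4)² + 48/31·(t - 4)³.
With (t - 4) = 1/2: p(9/2) = 80/31.

2.5806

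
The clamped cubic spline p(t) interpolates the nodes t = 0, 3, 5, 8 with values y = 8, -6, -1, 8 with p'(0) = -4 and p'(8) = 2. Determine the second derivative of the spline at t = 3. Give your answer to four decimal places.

5.4286

With σ_i denoting the second derivative at x_i, h_i = 3, 2, 3, and Δ_i = (y_(i+1) − y_i)/h_i = -14/3, 5/2, 3:
  3·σ_0 + 10·σ_1 + 2·σ_2 = 6(Δ_1 - Δ_0) = 43
  2·σ_1 + 10·σ_2 + 3·σ_3 = 6(Δ_2 - Δ_1) = 3
Clamped end conditions give two more equations: 2h_0·σ_0 + h_0·σ_1 = 6(Δ_0 - p'(0)) = -4 and h_2·σ_2 + 2h_2·σ_3 = 6(p'(8) - Δ_2) = -6.
Hence σ_0 = -71/21, σ_1 = 38/7, σ_2 = -4/7, σ_3 = -5/7.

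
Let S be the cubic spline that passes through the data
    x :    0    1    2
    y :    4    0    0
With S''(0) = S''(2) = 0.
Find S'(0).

-5

With M_i denoting the second derivative at x_i, h_i = 1, 1, and Δ_i = (y_(i+1) − y_i)/h_i = -4, 0:
  1·M_0 + 4·M_1 + 1·M_2 = 6(Δ_1 - Δ_0) = 24
Natural end conditions: M_0 = M_2 = 0.
Forward elimination and back-substitution give M_0 = 0, M_1 = 6, M_2 = 0.
On [0, 1], S'(x) = b_0 + 2c_0·x + 3d_0·x² with b_0 = Δ_0 - h_0(2M_0 + M_1)/6 = -5, c_0 = M_0/2 = 0, d_0 = (M_1 - M_0)/(6h_0) = 1. So S'(0) = -5.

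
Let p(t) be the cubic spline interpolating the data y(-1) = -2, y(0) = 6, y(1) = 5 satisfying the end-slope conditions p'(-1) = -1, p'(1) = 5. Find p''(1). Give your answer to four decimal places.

With M_i denoting the second derivative at x_i, h_i = 1, 1, and Δ_i = (y_(i+1) − y_i)/h_i = 8, -1:
  1·M_0 + 4·M_1 + 1·M_2 = 6(Δ_1 - Δ_0) = -54
Clamped end conditions give two more equations: 2h_0·M_0 + h_0·M_1 = 6(Δ_0 - p'(-1)) = 54 and h_1·M_1 + 2h_1·M_2 = 6(p'(1) - Δ_1) = 36.
Hence M_0 = 87/2, M_1 = -33, M_2 = 69/2.

34.5000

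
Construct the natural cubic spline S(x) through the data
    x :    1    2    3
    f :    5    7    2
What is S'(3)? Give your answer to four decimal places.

With σ_i denoting the second derivative at x_i, h_i = 1, 1, and Δ_i = (y_(i+1) − y_i)/h_i = 2, -5:
  1·σ_0 + 4·σ_1 + 1·σ_2 = 6(Δ_1 - Δ_0) = -42
Natural end conditions: σ_0 = σ_2 = 0.
Solving the tridiagonal system: σ_0 = 0, σ_1 = -21/2, σ_2 = 0.
On [2, 3], S'(x) = b_1 + 2c_1·(x - 2) + 3d_1·(x - 2)² with b_1 = Δ_1 - h_1(2σ_1 + σ_2)/6 = -3/2, c_1 = σ_1/2 = -21/4, d_1 = (σ_2 - σ_1)/(6h_1) = 7/4. So S'(3) = -27/4.

-6.7500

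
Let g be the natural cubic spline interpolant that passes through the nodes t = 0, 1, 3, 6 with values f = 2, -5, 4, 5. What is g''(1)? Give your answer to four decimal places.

Let m_i = g''(x_i). Step sizes h_i = 1, 2, 3; slopes of the chords Δ_i = (y_(i+1) - y_i)/h_i = -7, 9/2, 1/3.
  1·m_0 + 6·m_1 + 2·m_2 = 6(Δ_1 - Δ_0) = 69
  2·m_1 + 10·m_2 + 3·m_3 = 6(Δ_2 - Δ_1) = -25
Natural end conditions: m_0 = m_3 = 0.
Solving: m_0 = 0, m_1 = 185/14, m_2 = -36/7, m_3 = 0.

13.2143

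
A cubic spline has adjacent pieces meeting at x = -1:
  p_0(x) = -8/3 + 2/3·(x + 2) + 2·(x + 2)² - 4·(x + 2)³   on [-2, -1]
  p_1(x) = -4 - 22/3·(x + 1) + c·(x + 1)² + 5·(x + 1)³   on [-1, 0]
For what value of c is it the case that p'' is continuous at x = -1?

p_0''(x) = 4 - 24·(x + 2), so p_0''(-1) = -20. On the right, p_1''(-1) = 2c, so c = -10.

-10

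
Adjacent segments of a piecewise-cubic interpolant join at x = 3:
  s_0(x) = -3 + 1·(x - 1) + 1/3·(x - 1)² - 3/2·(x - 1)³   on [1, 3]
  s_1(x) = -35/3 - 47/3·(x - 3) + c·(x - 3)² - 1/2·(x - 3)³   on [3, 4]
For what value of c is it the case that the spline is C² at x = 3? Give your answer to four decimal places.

-8.6667

s_0''(x) = 2/3 - 9·(x - 1), so s_0''(3) = -52/3. On the right, s_1''(3) = 2c, so c = -26/3.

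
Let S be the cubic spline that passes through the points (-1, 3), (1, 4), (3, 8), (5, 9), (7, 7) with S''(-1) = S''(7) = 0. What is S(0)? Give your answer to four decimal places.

Write m_i for S''(x_i). With h_i = 2, 2, 2, 2 and divided differences Δ_i = 1/2, 2, 1/2, -1, the continuity of S' gives the tridiagonal system
  2·m_0 + 8·m_1 + 2·m_2 = 6(Δ_1 - Δ_0) = 9
  2·m_1 + 8·m_2 + 2·m_3 = 6(Δ_2 - Δ_1) = -9
  2·m_2 + 8·m_3 + 2·m_4 = 6(Δ_3 - Δ_2) = -9
Natural end conditions: m_0 = m_4 = 0.
Solving the tridiagonal system: m_0 = 0, m_1 = 81/56, m_2 = -9/7, m_3 = -45/56, m_4 = 0.
On [-1, 1], S(x) = 3 + 1/56·(x + 1) + 0·(x + 1)² + 27/224·(x + 1)³.
With (x + 1) = 1: S(0) = 703/224.

3.1384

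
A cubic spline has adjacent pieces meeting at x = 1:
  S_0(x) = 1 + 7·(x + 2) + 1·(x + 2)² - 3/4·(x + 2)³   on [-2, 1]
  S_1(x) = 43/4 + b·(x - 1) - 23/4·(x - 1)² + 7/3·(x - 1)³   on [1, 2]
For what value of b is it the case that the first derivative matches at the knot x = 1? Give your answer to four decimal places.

-7.2500

S_0'(x) = 7 + 2·(x + 2) - 9/4·(x + 2)², so S_0'(1) = -29/4. On the right, S_1'(1) = b, so b = -29/4.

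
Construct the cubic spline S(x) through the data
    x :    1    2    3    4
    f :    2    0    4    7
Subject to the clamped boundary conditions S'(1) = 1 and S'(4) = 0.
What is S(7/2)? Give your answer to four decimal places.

6.1583

Write σ_i for S''(x_i). With h_i = 1, 1, 1 and divided differences Δ_i = -2, 4, 3, the continuity of S' gives the tridiagonal system
  1·σ_0 + 4·σ_1 + 1·σ_2 = 6(Δ_1 - Δ_0) = 36
  1·σ_1 + 4·σ_2 + 1·σ_3 = 6(Δ_2 - Δ_1) = -6
Clamped end conditions give two more equations: 2h_0·σ_0 + h_0·σ_1 = 6(Δ_0 - S'(1)) = -18 and h_2·σ_2 + 2h_2·σ_3 = 6(S'(4) - Δ_2) = -18.
Hence σ_0 = -238/15, σ_1 = 206/15, σ_2 = -46/15, σ_3 = -112/15.
On [3, 4], S(x) = 4 + 79/15·(x - 3) - 23/15·(x - 3)² - 11/15·(x - 3)³.
With (x - 3) = 1/2: S(7/2) = 739/120.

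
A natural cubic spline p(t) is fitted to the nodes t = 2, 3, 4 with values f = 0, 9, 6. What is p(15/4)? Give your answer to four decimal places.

7.4531

Write m_i for p''(x_i). With h_i = 1, 1 and divided differences Δ_i = 9, -3, the continuity of p' gives the tridiagonal system
  1·m_0 + 4·m_1 + 1·m_2 = 6(Δ_1 - Δ_0) = -72
Natural end conditions: m_0 = m_2 = 0.
Forward elimination and back-substitution give m_0 = 0, m_1 = -18, m_2 = 0.
On [3, 4], p(t) = 9 + 3·(t - 3) - 9·(t - 3)² + 3·(t - 3)³.
With (t - 3) = 3/4: p(15/4) = 477/64.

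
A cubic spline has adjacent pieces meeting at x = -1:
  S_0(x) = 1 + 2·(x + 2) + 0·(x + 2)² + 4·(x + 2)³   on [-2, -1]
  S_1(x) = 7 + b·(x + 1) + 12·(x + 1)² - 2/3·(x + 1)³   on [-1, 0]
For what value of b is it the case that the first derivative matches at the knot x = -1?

S_0'(x) = 2 + 0·(x + 2) + 12·(x + 2)², so S_0'(-1) = 14. On the right, S_1'(-1) = b, so b = 14.

14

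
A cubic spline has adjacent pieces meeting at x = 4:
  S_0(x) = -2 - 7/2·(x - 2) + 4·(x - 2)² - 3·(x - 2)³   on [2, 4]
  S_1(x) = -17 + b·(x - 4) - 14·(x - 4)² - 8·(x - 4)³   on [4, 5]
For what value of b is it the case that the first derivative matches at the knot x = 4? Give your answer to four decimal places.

-23.5000

S_0'(x) = -7/2 + 8·(x - 2) - 9·(x - 2)², so S_0'(4) = -47/2. On the right, S_1'(4) = b, so b = -47/2.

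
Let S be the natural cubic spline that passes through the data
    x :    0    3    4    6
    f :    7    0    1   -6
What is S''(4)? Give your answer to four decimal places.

-5.0213

Let m_i = S''(x_i). Step sizes h_i = 3, 1, 2; slopes of the chords Δ_i = (y_(i+1) - y_i)/h_i = -7/3, 1, -7/2.
  3·m_0 + 8·m_1 + 1·m_2 = 6(Δ_1 - Δ_0) = 20
  1·m_1 + 6·m_2 + 2·m_3 = 6(Δ_2 - Δ_1) = -27
Natural end conditions: m_0 = m_3 = 0.
Forward elimination and back-substitution give m_0 = 0, m_1 = 147/47, m_2 = -236/47, m_3 = 0.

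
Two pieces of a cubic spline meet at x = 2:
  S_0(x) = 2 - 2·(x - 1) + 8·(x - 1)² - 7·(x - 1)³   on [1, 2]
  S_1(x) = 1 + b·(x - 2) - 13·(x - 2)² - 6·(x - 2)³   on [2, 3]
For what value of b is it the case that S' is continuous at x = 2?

S_0'(x) = -2 + 16·(x - 1) - 21·(x - 1)², so S_0'(2) = -7. On the right, S_1'(2) = b, so b = -7.

-7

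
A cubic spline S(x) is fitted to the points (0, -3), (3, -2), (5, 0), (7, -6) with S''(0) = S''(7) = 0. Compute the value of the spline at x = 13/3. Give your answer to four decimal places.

-0.0689

With m_i denoting the second derivative at x_i, h_i = 3, 2, 2, and Δ_i = (y_(i+1) − y_i)/h_i = 1/3, 1, -3:
  3·m_0 + 10·m_1 + 2·m_2 = 6(Δ_1 - Δ_0) = 4
  2·m_1 + 8·m_2 + 2·m_3 = 6(Δ_2 - Δ_1) = -24
Natural end conditions: m_0 = m_3 = 0.
Solving the tridiagonal system: m_0 = 0, m_1 = 20/19, m_2 = -62/19, m_3 = 0.
On [3, 5], S(x) = -2 + 79/57·(x - 3) + 10/19·(x - 3)² - 41/114·(x - 3)³.
With (x - 3) = 4/3: S(13/3) = -106/1539.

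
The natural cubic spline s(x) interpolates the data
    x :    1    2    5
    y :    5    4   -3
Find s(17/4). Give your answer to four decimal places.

-0.8984

With M_i denoting the second derivative at x_i, h_i = 1, 3, and Δ_i = (y_(i+1) − y_i)/h_i = -1, -7/3:
  1·M_0 + 8·M_1 + 3·M_2 = 6(Δ_1 - Δ_0) = -8
Natural end conditions: M_0 = M_2 = 0.
Hence M_0 = 0, M_1 = -1, M_2 = 0.
On [2, 5], s(x) = 4 - 4/3·(x - 2) - 1/2·(x - 2)² + 1/18·(x - 2)³.
With (x - 2) = 9/4: s(17/4) = -115/128.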